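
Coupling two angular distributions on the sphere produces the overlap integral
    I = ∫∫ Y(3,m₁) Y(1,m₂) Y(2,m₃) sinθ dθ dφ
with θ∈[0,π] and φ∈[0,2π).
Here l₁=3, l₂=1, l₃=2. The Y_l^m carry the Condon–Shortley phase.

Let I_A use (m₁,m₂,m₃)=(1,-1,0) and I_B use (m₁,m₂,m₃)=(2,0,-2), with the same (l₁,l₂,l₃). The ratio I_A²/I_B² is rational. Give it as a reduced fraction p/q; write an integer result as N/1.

l's match ⇒ only the (l;m) 3-j factors differ between A and B.
A: triangle coeff Δ(3,1,2) = 1/105; Σ_t [0,0]: t=0:+1/8 = 1/8; (3j)²=2/35 [(3 1 2; 1 -1 0)], sign=+1
B: triangle coeff Δ(3,1,2) = 1/105; Σ_t [1,1]: t=1:−1/24 = -1/24; (3j)²=1/21 [(3 1 2; 2 0 -2)], sign=-1
I_A²/I_B² = (2/35)/(1/21) = 6/5

6/5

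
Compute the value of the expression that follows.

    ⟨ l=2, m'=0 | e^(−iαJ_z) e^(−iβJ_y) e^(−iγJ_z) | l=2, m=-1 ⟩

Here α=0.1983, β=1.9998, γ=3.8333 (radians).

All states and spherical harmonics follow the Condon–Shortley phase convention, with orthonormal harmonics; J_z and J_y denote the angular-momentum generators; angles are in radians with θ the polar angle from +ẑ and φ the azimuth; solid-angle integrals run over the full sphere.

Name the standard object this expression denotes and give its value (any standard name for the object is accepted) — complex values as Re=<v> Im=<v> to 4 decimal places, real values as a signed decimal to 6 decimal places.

Wigner D-matrix element, Re=-0.3568 Im=-0.2955

This is a Wigner D-matrix element — the rotation-matrix element ⟨l m'| R(α,β,γ) |l m⟩ in the angular-momentum basis.
Split into d^2_{0,-1}(β=1.9998) × two z-phases.
With c≡cos(β/2)=0.540386 and s≡sin(β/2)=0.841417, N=[2·2·1·6]^{1/2}=4.898979
k: max(0,(-1)−(0))=0 … min(2+(-1),2−(0))=1
  k=0: (−1)^1·4.8990/(2)·0.5404^3·0.8414^1 = -0.325237
  k=1: (−1)^2·4.8990/(2)·0.5404^1·0.8414^3 = +0.788522
d^2_{0,-1}(1.9998) = -0.325237 +0.788522 = +0.463285
D = (+1.000000+0.000000i)·(+0.463285)·(-0.770158-0.637853i) = -0.356803-0.295508i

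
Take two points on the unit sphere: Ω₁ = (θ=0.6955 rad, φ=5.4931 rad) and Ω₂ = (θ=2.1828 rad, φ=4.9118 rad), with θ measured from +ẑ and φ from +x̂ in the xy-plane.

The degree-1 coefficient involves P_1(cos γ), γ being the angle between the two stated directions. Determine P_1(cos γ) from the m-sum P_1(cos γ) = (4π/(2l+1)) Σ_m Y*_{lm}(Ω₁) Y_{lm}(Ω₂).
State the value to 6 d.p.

-0.002745

Expand P_1 via completeness: Σ_{m} conj(Y_{1,m}) at Ω₁ times Y_{1,m} at Ω₂ —
  m=-1: Y*=+0.155805-0.157273i  Y=+0.056018+0.277183i  product +0.052321+0.034376i
  m=+0: Y*=+0.375116-0.000000i  Y=-0.280706+0.000000i  product -0.105298+0.000000i
  m=+1: Y*=-0.155805-0.157273i  Y=-0.056018+0.277183i  product +0.052321-0.034376i
Σ over m = -0.000655+0.000000i; ×(4π/3) → -0.002745+0.000000i. Real part: -0.002745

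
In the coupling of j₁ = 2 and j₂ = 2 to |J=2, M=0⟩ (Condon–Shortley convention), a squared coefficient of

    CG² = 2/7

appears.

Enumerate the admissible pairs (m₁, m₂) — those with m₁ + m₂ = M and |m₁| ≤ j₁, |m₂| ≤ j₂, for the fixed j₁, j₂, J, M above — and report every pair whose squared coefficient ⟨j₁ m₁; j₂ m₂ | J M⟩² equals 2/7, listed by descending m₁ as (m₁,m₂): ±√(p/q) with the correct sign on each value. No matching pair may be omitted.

Admissible pairs with m₁+m₂ = M = 0: (-2,2), (-1,1), (0,0), (1,-1), (2,-2)
  (m₁,m₂)=(2,-2): CG² = 2/7, CG = +√(2/7)   ← matches the target
  (m₁,m₂)=(1,-1): CG² = 1/14, CG = +√(1/14)
  (m₁,m₂)=(0,0): CG² = 2/7, CG = −√(2/7)   ← matches the target
  (m₁,m₂)=(-1,1): CG² = 1/14, CG = +√(1/14)
  (m₁,m₂)=(-2,2): CG² = 2/7, CG = +√(2/7)   ← matches the target
Pairs with CG² = 2/7: (2,-2): +√(2/7); (0,0): −√(2/7); (-2,2): +√(2/7)

(2,-2): +√(2/7); (0,0): −√(2/7); (-2,2): +√(2/7)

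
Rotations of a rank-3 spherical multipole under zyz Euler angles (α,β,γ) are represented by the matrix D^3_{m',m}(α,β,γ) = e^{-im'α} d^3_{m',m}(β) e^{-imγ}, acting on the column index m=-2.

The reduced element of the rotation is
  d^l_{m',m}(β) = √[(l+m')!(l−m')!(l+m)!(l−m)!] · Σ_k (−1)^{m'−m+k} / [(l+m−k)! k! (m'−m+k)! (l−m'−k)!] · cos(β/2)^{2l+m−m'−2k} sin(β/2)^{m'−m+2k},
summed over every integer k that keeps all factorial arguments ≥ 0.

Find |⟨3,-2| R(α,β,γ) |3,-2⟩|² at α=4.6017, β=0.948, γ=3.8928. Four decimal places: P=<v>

D^3_{-2,-2}(4.6017,0.9480,3.8928) = e^{-i·-2·4.6017}·d^3_{-2,-2}(0.9480)·e^{-i·-2·3.8928}. Compute d first:
Half-angle: c=0.889750, s=0.456449. N=√(1·120·1·120)=120.000000
Admissible k: 0..1 (factorial args all ≥0)
  k=0: (−1)^0·120.0000/(120)·0.8897^6·0.4564^0 = +0.496143
  k=1: (−1)^1·120.0000/(24)·0.8897^4·0.4564^2 = -0.652868
d^3_{-2,-2}(0.9480) = +0.496143 -0.652868 = -0.156725
|D^3_{-2,-2}|² = |d^3_{-2,-2}(β)|² = (-0.156725)² = 0.024563 (the z-rotation phases have unit modulus)

P=0.0246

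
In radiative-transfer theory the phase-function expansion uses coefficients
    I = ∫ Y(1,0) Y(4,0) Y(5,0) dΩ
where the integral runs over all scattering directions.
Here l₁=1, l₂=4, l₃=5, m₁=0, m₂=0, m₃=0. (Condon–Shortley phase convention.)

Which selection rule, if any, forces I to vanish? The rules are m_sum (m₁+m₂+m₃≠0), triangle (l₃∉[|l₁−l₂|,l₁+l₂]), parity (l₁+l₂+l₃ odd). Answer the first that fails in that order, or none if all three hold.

m₁+m₂+m₃ = 0 + 0 + 0 = 0  ✓
triangle: |1−4|=3 ≤ l₃=5 ≤ 1+4=5  ✓
parity: l₁+l₂+l₃ = 10 is even  ✓

none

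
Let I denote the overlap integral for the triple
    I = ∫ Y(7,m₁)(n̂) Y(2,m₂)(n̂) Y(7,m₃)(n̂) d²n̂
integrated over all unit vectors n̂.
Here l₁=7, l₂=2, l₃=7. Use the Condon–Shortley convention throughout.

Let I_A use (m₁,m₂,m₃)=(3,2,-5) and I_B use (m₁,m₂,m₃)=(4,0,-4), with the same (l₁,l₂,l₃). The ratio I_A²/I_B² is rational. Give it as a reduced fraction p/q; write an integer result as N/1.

Same 7,2,7: normalisation and zero-m 3j drop out of the ratio.
A: Δ: 2! 12! 2! / 17! → 1/185640; sum: t=2:+1/29030400 = 1/29030400; 3j²(7 2 7; 3 2 -5) = Δ·Π!·Σ² = 99/7735  (sign +1)
B: Δ: 2! 12! 2! / 17! → 1/185640; sum: t=0:+1/8709120 t=1:−1/7257600 t=2:+1/159667200 = -1/59875200; 3j²(7 2 7; 4 0 -4) = Δ·Π!·Σ² = 8/23205  (sign +1)
I_A²/I_B² = (99/7735)/(8/23205) = 297/8

297/8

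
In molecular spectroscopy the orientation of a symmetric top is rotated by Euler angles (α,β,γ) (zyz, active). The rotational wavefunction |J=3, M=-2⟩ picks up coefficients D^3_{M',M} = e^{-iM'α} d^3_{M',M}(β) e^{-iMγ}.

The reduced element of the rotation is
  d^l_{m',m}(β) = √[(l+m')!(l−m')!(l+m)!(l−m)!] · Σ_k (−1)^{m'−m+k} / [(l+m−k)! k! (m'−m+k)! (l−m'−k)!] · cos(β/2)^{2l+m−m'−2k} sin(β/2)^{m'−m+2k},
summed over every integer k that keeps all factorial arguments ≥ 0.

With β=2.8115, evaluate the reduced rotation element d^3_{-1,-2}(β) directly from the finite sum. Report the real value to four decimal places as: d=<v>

d=0.0265

d^3_{-1,-2}(β=2.8115) via the finite sum:
With c≡cos(β/2)=0.164298 and s≡sin(β/2)=0.986411, N=[2·24·1·120]^{1/2}=75.894664
Admissible k: 0..1 (factorial args all ≥0)
  k=0: (−1)^1·75.8947/(24)·0.1643^5·0.9864^1 = -0.000373
  k=1: (−1)^2·75.8947/(12)·0.1643^3·0.9864^3 = +0.026922
d^3_{-1,-2}(2.8115) = -0.000373 +0.026922 = +0.026548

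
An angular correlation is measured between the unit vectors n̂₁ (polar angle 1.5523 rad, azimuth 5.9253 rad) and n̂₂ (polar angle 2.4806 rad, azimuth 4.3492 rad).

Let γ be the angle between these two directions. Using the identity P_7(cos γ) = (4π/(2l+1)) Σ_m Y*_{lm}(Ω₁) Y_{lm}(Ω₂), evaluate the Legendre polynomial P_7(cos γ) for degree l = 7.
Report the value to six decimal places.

Expand P_7 via completeness: Σ_{m} conj(Y_{7,m}) at Ω₁ times Y_{7,m} at Ω₂ —
  term(m=-7) = +0.000305-0.008201i   from Y*(Ω₁)=-0.401672-0.296818i, Y(Ω₂)=+0.009268+0.013569i
  term(m=-6) = +0.002732+0.000087i   from Y*(Ω₁)=-0.018844-0.028981i, Y(Ω₂)=-0.045182+0.064875i
  term(m=-5) = +0.002199-0.082888i   from Y*(Ω₁)=+0.079162+0.356296i, Y(Ω₂)=-0.220387-0.055137i
  term(m=-4) = +0.017048+0.000362i   from Y*(Ω₁)=-0.005640+0.040237i, Y(Ω₂)=-0.049424-0.416758i
  term(m=-3) = +0.002333-0.146603i   from Y*(Ω₁)=+0.157017-0.289381i, Y(Ω₂)=+0.394763-0.206135i
  term(m=-2) = +0.003991+0.000042i   from Y*(Ω₁)=+0.032661-0.028402i, Y(Ω₂)=+0.068934+0.061242i
  term(m=-1) = -0.000611+0.115154i   from Y*(Ω₁)=-0.296325+0.110823i, Y(Ω₂)=+0.129310-0.340247i
  term(m=+0) = -0.009502-0.000000i   from Y*(Ω₁)=-0.044067-0.000000i, Y(Ω₂)=+0.215636+0.000000i
  term(m=+1) = -0.000611-0.115154i   from Y*(Ω₁)=+0.296325+0.110823i, Y(Ω₂)=-0.129310-0.340247i
  term(m=+2) = +0.003991-0.000042i   from Y*(Ω₁)=+0.032661+0.028402i, Y(Ω₂)=+0.068934-0.061242i
  term(m=+3) = +0.002333+0.146603i   from Y*(Ω₁)=-0.157017-0.289381i, Y(Ω₂)=-0.394763-0.206135i
  term(m=+4) = +0.017048-0.000362i   from Y*(Ω₁)=-0.005640-0.040237i, Y(Ω₂)=-0.049424+0.416758i
  term(m=+5) = +0.002199+0.082888i   from Y*(Ω₁)=-0.079162+0.356296i, Y(Ω₂)=+0.220387-0.055137i
  term(m=+6) = +0.002732-0.000087i   from Y*(Ω₁)=-0.018844+0.028981i, Y(Ω₂)=-0.045182-0.064875i
  term(m=+7) = +0.000305+0.008201i   from Y*(Ω₁)=+0.401672-0.296818i, Y(Ω₂)=-0.009268+0.013569i
Total Σ_m = +0.046489-0.000000i. Multiply by 0.837758: +0.038946-0.000000i. P_7(cos γ) = 0.038946

0.038946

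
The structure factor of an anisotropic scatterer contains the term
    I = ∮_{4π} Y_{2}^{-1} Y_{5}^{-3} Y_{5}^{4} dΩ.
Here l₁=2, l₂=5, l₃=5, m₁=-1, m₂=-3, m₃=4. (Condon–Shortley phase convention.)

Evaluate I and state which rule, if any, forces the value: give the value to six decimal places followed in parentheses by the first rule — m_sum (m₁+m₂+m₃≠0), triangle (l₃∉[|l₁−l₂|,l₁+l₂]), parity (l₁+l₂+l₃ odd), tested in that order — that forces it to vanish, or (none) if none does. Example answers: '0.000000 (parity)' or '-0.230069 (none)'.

m-sum 0 ✓  L=12 even ✓  3≤5≤7 ✓
Π(2lᵢ+1) = 5×11×11 = 605
triangle coeff Δ(2,5,5) = 1/38610
Σ_t [0,2]: t=0:+1/2880 t=1:−1/576 t=2:+1/2880 = -1/960
(3j)²=10/429 [(2 5 5; 0 0 0)], sign=+1
Σ_t [1,2]: t=1:−1/10080 t=2:+1/80640 = -1/11520
(3j)²=49/1430 [(2 5 5; -1 -3 4)], sign=+1
⇒ 4πI² = 245/507
I = (+1)√(245/507/(4π)) = 0.19609844
No selection rule forces the value: the integral is nonzero (none).

0.196098 (none)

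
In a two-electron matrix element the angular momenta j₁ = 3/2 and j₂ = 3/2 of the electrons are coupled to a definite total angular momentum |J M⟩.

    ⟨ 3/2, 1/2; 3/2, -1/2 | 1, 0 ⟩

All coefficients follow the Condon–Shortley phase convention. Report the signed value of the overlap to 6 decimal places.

-0.223607

j₁+j₂−J=2  J+j₁−j₂=1  J−j₁+j₂=1  j₁+j₂+J+1=5
(j₁±m₁, j₂±m₂, J±M) = (2,1,1,2,1,1)
P² = 1/5
sum k=0..1:
  [0] +1/2 = 1/2
  [1] −1/1 = -1
S = -1/2
C² = P²·S² = 1/20 ; C = -0.223607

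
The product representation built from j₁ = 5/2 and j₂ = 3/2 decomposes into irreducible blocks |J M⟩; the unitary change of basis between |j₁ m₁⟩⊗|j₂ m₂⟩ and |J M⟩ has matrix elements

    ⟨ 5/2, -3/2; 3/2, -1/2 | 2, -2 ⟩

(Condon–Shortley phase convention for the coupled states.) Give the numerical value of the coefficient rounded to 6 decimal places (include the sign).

−√(8/21) ≈ -0.617213

j₁+j₂−J=2  J+j₁−j₂=3  J−j₁+j₂=1  j₁+j₂+J+1=7
(j₁±m₁, j₂±m₂, J±M) = (1,4,1,2,0,4)
P² = 96/7
sum k=1..1:
  [1] −1/6 = -1/6
S = -1/6
C² = P²·S² = 8/21 ; C = -0.617213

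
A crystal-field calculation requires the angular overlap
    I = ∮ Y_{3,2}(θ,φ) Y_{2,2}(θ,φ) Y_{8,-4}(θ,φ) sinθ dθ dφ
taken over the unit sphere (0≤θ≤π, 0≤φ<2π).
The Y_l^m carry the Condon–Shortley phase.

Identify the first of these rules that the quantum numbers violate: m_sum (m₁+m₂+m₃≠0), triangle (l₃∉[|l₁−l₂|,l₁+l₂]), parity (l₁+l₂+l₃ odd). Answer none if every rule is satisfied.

triangle

azimuthal sum: 2 + 2 − 4 = 0  ✓
l₃ must lie in [1,5]; have l₃=8  ✗
L = 3 + 2 + 8 = 13 (odd)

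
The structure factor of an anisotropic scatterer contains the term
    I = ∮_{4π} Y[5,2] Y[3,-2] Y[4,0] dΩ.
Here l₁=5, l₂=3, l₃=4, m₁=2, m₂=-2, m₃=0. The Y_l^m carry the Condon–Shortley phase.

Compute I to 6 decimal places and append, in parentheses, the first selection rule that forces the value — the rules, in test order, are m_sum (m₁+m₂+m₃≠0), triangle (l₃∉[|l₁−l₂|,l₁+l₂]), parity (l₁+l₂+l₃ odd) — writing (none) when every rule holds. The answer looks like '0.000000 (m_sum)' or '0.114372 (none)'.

m-sum 0 ✓  L=12 even ✓  2≤4≤8 ✓
Π(2lᵢ+1) = 11×7×9 = 693
triangle coeff Δ(5,3,4) = 1/180180
Σ_t [1,3]: t=1:−1/576 t=2:+1/144 t=3:−1/576 = 1/288
(3j)²=20/1001 [(5 3 4; 0 0 0)], sign=+1
Σ_t [0,1]: t=0:+1/864 t=1:−1/576 = -1/1728
(3j)²=5/1287 [(5 3 4; 2 -2 0)], sign=-1
⇒ 4πI² = 100/1859
I = (-1)√(100/1859/(4π)) = -0.06542675
No selection rule forces the value: the integral is nonzero (none).

-0.065427 (none)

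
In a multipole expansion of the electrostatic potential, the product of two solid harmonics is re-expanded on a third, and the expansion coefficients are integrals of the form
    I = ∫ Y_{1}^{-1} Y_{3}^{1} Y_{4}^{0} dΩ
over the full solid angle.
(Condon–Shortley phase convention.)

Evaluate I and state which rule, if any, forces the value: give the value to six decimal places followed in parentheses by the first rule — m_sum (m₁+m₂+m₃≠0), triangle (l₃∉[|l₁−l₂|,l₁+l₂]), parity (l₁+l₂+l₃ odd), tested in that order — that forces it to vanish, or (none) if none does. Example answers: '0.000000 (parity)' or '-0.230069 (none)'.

0.150786 (none)

m-sum 0 ✓  L=8 even ✓  2≤4≤4 ✓
Π(2lᵢ+1) = 3×7×9 = 189
triangle coeff Δ(1,3,4) = 1/252
Σ_t [0,0]: t=0:+1/36 = 1/36
(3j)²=4/63 [(1 3 4; 0 0 0)], sign=+1
Σ_t [0,0]: t=0:+1/96 = 1/96
(3j)²=1/42 [(1 3 4; -1 1 0)], sign=+1
⇒ 4πI² = 2/7
I = (+1)√(2/7/(4π)) = 0.15078601
No selection rule forces the value: the integral is nonzero (none).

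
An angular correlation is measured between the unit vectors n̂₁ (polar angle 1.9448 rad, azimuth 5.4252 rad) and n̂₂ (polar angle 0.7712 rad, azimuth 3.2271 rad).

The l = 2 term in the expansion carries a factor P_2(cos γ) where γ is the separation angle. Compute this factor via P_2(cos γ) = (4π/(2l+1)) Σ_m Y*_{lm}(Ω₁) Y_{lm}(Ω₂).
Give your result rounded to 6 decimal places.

Addition theorem: P_2(cos γ) = (4π/5) Σ_m Y*_{lm}(Ω₁) Y_{lm}(Ω₂), m = −2…2:
  term(m=-2) = (-0.019531, -0.059697)   from Y*(Ω₁)=(-0.048422, -0.331194), Y(Ω₂)=(0.184916, -0.031935)
  term(m=-1) = (0.059546, -0.082133)   from Y*(Ω₁)=(-0.171819, 0.198767), Y(Ω₂)=(-0.384708, 0.032976)
  term(m=+0) = (-0.032360, -0.000000)   from Y*(Ω₁)=(-0.189099, -0.000000), Y(Ω₂)=(0.171128, 0.000000)
  term(m=+1) = (0.059546, 0.082133)   from Y*(Ω₁)=(0.171819, 0.198767), Y(Ω₂)=(0.384708, 0.032976)
  term(m=+2) = (-0.019531, 0.059697)   from Y*(Ω₁)=(-0.048422, 0.331194), Y(Ω₂)=(0.184916, 0.031935)
Total Σ_m = (0.047670, -0.000000). Multiply by 2.513274: (0.119808, -0.000000). P_2(cos γ) = 0.119808

0.119808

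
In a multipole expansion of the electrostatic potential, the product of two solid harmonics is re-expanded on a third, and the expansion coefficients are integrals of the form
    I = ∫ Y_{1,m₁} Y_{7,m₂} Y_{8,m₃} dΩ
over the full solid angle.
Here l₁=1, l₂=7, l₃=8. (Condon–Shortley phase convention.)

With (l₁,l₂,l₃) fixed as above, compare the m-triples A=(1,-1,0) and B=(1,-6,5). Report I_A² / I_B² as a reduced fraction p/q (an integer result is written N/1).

28/3

l's match ⇒ only the (l;m) 3-j factors differ between A and B.
A: triangle coeff Δ(1,7,8) = 1/2040; Σ_t [0,0]: t=0:+1/58060800 = 1/58060800; (3j)²=7/510 [(1 7 8; 1 -1 0)], sign=+1
B: triangle coeff Δ(1,7,8) = 1/2040; Σ_t [0,0]: t=0:+1/12454041600 = 1/12454041600; (3j)²=1/680 [(1 7 8; 1 -6 5)], sign=-1
I_A²/I_B² = (7/510)/(1/680) = 28/3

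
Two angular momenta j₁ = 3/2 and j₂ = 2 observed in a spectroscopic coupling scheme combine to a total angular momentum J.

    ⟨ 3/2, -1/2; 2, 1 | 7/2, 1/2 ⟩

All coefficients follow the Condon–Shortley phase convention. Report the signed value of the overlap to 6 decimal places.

√[8·0!3!4!/8! · 1!2!3!1!4!3!] = √(1728/35)
  +(−1)^0/∏(0,0,2,3,1,1)! = 1/12  (running 1/12)
⟨..|..⟩ = √(1728/35)·(1/12) = +0.585540

+√(12/35) = +0.585540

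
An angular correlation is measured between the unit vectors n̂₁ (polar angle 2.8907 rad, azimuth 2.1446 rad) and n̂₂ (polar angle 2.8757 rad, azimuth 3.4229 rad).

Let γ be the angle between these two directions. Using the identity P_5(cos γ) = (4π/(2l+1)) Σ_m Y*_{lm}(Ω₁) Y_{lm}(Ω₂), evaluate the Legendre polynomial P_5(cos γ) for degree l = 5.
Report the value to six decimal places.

Expand P_5 via completeness: Σ_{m} conj(Y_{5,m}) at Ω₁ times Y_{5,m} at Ω₂ —
  [-5]  conj(Y_{5,-5})(Ω₁) = -0.00012 - 0.00042j ; Y_{5,-5}(Ω₂) = -0.00010 + 0.00057j ; Δ = 0.00000 - 0.00000j
  [-4]  conj(Y_{5,-4})(Ω₁) = 0.00358 - 0.00405j ; Y_{5,-4}(Ω₂) = -0.00291 + 0.00609j ; Δ = 0.00001 + 0.00003j
  [-3]  conj(Y_{5,-3})(Ω₁) = 0.03897 + 0.00591j ; Y_{5,-3}(Ω₂) = -0.03078 + 0.03461j ; Δ = -0.00140 + 0.00117j
  [-2]  conj(Y_{5,-2})(Ω₁) = 0.07543 + 0.16747j ; Y_{5,-2}(Ω₂) = -0.17123 + 0.10798j ; Δ = -0.03100 - 0.02053j
  [-1]  conj(Y_{5,-1})(Ω₁) = -0.27426 + 0.42432j ; Y_{5,-1}(Ω₂) = -0.49860 + 0.14408j ; Δ = 0.07561 - 0.25108j
  [+0]  conj(Y_{5,0})(Ω₁) = -0.54239 + 0.00000j ; Y_{5,0}(Ω₂) = -0.50030 + 0.00000j ; Δ = 0.27135 + 0.00000j
  [+1]  conj(Y_{5,1})(Ω₁) = 0.27426 + 0.42432j ; Y_{5,1}(Ω₂) = 0.49860 + 0.14408j ; Δ = 0.07561 + 0.25108j
  [+2]  conj(Y_{5,2})(Ω₁) = 0.07543 - 0.16747j ; Y_{5,2}(Ω₂) = -0.17123 - 0.10798j ; Δ = -0.03100 + 0.02053j
  [+3]  conj(Y_{5,3})(Ω₁) = -0.03897 + 0.00591j ; Y_{5,3}(Ω₂) = 0.03078 + 0.03461j ; Δ = -0.00140 - 0.00117j
  [+4]  conj(Y_{5,4})(Ω₁) = 0.00358 + 0.00405j ; Y_{5,4}(Ω₂) = -0.00291 - 0.00609j ; Δ = 0.00001 - 0.00003j
  [+5]  conj(Y_{5,5})(Ω₁) = 0.00012 - 0.00042j ; Y_{5,5}(Ω₂) = 0.00010 + 0.00057j ; Δ = 0.00000 + 0.00000j
Σ over m = 0.35780 + 0.00000j; ×(4π/11) → 0.40875 + 0.00000j. Real part: 0.408747

0.408747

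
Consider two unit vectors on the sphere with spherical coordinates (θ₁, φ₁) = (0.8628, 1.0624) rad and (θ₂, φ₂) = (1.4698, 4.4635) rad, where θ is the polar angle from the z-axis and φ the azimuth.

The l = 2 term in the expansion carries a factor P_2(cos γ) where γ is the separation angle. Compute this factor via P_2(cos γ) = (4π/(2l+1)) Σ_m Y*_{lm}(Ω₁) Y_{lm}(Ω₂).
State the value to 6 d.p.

Expand P_2 via completeness: Σ_{m} conj(Y_{2,m}) at Ω₁ times Y_{2,m} at Ω₂ —
  term(m=-2) = 0.07401 - 0.04228j   from Y*(Ω₁)=-0.11728 + 0.18957j, Y(Ω₂)=-0.33595 - 0.18256j
  term(m=-1) = -0.02859 + 0.00759j   from Y*(Ω₁)=0.18578 + 0.33339j, Y(Ω₂)=-0.01909 + 0.07511j
  term(m=+0) = -0.02591 + 0.00000j   from Y*(Ω₁)=0.08475 + 0.00000j, Y(Ω₂)=-0.30577 + 0.00000j
  term(m=+1) = -0.02859 - 0.00759j   from Y*(Ω₁)=-0.18578 + 0.33339j, Y(Ω₂)=0.01909 + 0.07511j
  term(m=+2) = 0.07401 + 0.04228j   from Y*(Ω₁)=-0.11728 - 0.18957j, Y(Ω₂)=-0.33595 + 0.18256j
Σ over m = 0.06493 + 0.00000j; ×(4π/5) → 0.16318 + 0.00000j. Real part: 0.163180

0.163180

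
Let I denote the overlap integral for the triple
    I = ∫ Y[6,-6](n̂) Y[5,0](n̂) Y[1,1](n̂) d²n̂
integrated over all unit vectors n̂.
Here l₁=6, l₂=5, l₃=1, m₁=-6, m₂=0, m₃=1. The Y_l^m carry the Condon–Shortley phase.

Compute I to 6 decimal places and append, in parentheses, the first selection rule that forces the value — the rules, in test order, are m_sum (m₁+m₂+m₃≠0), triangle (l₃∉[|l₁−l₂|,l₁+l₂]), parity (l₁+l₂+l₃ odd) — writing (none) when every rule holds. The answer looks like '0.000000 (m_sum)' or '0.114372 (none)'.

0.000000 (m_sum)

Σmᵢ = -5 ≠ 0, so the φ-integral vanishes; I = 0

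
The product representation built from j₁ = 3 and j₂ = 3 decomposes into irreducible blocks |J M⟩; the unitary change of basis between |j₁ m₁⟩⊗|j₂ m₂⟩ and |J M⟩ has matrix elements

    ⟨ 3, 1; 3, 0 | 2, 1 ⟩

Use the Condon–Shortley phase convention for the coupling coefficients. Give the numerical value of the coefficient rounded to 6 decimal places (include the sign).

triangle: 4!*2!*2!/9! = 96/362880
(j±m)!: 4!*2!*3!*3!*3!*1! = 10368
prefactor² = (2J+1)*Δ*N² = 96/7
  k=1: −1/(1!*3!*1!*2!*1!*0!) = -1/12
  k=2: +1/(2!*2!*0!*1!*2!*1!) = 1/8
Σ = 1/24  ⇒  CG² = 96/7*(1/24)² = 1/42
CG = +√(1/42) = +0.154303

+√(1/42) = +0.154303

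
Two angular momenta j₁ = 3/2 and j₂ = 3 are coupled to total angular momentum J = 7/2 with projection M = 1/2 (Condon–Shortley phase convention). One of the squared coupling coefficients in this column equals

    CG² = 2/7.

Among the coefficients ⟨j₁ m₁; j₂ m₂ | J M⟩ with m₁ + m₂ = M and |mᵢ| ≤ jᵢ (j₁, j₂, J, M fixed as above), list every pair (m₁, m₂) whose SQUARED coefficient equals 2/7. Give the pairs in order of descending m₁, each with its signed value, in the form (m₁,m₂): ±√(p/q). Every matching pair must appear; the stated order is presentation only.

(-1/2,1): −√(2/7)

Admissible pairs with m₁+m₂ = M = 1/2: (-3/2,2), (-1/2,1), (1/2,0), (3/2,-1)
  (m₁,m₂)=(3/2,-1): CG² = 8/21, CG = +√(8/21)
  (m₁,m₂)=(1/2,0): CG² = 2/21, CG = +√(2/21)
  (m₁,m₂)=(-1/2,1): CG² = 2/7, CG = −√(2/7)   ← matches the target
  (m₁,m₂)=(-3/2,2): CG² = 5/21, CG = −√(5/21)
Pairs with CG² = 2/7: (-1/2,1): −√(2/7)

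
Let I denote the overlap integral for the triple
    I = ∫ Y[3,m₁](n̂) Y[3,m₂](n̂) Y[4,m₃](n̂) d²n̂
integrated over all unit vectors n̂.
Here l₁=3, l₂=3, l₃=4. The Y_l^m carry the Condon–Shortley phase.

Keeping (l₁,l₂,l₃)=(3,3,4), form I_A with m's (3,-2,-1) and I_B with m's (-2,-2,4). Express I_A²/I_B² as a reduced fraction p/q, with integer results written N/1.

3/7

l's match ⇒ only the (l;m) 3-j factors differ between A and B.
A: triangle coeff Δ(3,3,4) = 1/34650; Σ_t [0,0]: t=0:+1/288 = 1/288; (3j)²=5/231 [(3 3 4; 3 -2 -1)], sign=-1
B: triangle coeff Δ(3,3,4) = 1/34650; Σ_t [1,1]: t=1:−1/576 = -1/576; (3j)²=5/99 [(3 3 4; -2 -2 4)], sign=-1
I_A²/I_B² = (5/231)/(5/99) = 3/7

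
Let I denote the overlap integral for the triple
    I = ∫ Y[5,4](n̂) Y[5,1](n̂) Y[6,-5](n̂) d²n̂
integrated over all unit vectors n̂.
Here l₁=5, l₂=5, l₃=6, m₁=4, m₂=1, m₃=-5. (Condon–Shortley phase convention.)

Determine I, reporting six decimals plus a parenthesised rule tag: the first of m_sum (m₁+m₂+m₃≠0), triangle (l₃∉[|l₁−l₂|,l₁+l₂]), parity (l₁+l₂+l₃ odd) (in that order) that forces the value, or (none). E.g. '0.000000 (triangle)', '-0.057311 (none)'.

m-sum 0 ✓  L=16 even ✓  0≤6≤10 ✓
Π(2lᵢ+1) = 11×11×13 = 1573
triangle coeff Δ(5,5,6) = 1/28588560
Σ_t [0,4]: t=0:+1/345600 t=1:−1/13824 t=2:+1/5184 t=3:−1/13824 t=4:+1/345600 = 7/129600
(3j)²=80/7293 [(5 5 6; 0 0 0)], sign=+1
Σ_t [0,1]: t=0:+1/2073600 t=1:−1/518400 = -1/691200
(3j)²=81/4420 [(5 5 6; 4 1 -5)], sign=+1
⇒ 4πI² = 1188/3757
I = (+1)√(1188/3757/(4π)) = 0.15862904
No selection rule forces the value: the integral is nonzero (none).

0.158629 (none)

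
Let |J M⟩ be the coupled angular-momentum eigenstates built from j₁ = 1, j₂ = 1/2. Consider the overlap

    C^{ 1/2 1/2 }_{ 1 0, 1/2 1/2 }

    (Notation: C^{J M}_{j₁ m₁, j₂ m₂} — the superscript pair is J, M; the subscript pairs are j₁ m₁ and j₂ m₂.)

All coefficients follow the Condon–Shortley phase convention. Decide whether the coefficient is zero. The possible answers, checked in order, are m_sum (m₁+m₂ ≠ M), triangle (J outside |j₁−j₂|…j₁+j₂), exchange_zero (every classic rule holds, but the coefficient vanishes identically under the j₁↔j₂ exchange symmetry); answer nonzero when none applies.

m-sum: m₁+m₂ = 0+1/2 = 1/2, M = 1/2  ✓
triangle: |j₁−j₂| = 1/2 ≤ J = 1/2 ≤ j₁+j₂ = 3/2  ✓
exchange: j₁≠j₂ or m₁≠m₂ — the exchange symmetry imposes no constraint here
value check: CG = −√(1/3) = -0.577350 ≠ 0

nonzero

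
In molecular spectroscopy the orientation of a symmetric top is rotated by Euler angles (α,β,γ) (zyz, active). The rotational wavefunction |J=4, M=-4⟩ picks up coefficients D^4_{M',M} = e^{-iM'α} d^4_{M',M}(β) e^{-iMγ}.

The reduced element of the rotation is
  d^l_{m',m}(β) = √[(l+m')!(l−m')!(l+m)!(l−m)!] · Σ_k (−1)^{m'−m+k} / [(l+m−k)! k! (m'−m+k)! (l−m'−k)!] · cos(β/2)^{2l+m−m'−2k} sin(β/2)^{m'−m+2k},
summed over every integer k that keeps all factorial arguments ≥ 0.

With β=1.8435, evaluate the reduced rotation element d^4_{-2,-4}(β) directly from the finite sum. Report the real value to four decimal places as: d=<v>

d=0.1638

d^4_{-2,-4}(β=1.8435) via the finite sum:
c=cos(1.843500/2)=0.604427, s=sin(1.843500/2)=0.796661; N=√[2·720·1·40320]=7619.763776
Admissible k: 0..0 (factorial args all ≥0)
  k=0: (−1)^2·7619.7638/(1440)·0.6044^6·0.7967^2 = +0.163753
d^4_{-2,-4}(1.8435) = +0.163753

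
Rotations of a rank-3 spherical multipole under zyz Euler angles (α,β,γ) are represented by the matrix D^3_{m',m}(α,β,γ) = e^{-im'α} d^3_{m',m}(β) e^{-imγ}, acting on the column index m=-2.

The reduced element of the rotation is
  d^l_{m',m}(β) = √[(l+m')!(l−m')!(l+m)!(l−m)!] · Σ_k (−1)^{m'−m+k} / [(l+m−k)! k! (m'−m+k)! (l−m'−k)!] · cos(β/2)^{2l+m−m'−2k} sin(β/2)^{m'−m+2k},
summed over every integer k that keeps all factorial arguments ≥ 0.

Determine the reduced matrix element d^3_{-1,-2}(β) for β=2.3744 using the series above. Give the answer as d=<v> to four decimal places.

d^3_{-1,-2}(β=2.3744) via the finite sum:
c=cos(2.374400/2)=0.374258, s=sin(2.374400/2)=0.927325; N=√[2·24·1·120]=75.894664
k∈{0,1} keeps every argument non-negative
  k=0: (−1)^1·75.8947/(24)·0.3743^5·0.9273^1 = -0.021532
  k=1: (−1)^2·75.8947/(12)·0.3743^3·0.9273^3 = +0.264386
d^3_{-1,-2}(2.3744) = -0.021532 +0.264386 = +0.242854

d=0.2429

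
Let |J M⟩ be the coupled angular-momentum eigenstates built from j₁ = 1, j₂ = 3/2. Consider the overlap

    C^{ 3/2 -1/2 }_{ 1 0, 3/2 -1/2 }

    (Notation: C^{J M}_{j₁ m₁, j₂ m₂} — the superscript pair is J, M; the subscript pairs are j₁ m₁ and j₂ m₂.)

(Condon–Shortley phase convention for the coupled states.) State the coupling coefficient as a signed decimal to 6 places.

triangle: 1!×1!×2!/5! = 2/120
(j±m)!: 1!×1!×1!×2!×1!×2! = 4
prefactor² = (2J+1)×Δ×N² = 4/15
  k=0: +1/(0!×1!×1!×1!×0!×1!) = 1
  k=1: −1/(1!×0!×0!×0!×1!×2!) = -1/2
Σ = 1/2  ⇒  CG² = 4/15×(1/2)² = 1/15
CG = +√(1/15) = +0.258199

+√(1/15) = +0.258199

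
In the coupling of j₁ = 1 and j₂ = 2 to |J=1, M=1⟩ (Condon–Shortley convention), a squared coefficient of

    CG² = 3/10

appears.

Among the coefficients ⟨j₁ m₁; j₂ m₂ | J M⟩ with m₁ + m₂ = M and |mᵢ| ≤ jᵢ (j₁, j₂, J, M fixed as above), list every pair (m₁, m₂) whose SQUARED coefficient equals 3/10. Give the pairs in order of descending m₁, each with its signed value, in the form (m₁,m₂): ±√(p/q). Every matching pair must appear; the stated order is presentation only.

(0,1): −√(3/10)

Admissible pairs with m₁+m₂ = M = 1: (-1,2), (0,1), (1,0)
  (m₁,m₂)=(1,0): CG² = 1/10, CG = +√(1/10)
  (m₁,m₂)=(0,1): CG² = 3/10, CG = −√(3/10)   ← matches the target
  (m₁,m₂)=(-1,2): CG² = 3/5, CG = +√(3/5)
Pairs with CG² = 3/10: (0,1): −√(3/10)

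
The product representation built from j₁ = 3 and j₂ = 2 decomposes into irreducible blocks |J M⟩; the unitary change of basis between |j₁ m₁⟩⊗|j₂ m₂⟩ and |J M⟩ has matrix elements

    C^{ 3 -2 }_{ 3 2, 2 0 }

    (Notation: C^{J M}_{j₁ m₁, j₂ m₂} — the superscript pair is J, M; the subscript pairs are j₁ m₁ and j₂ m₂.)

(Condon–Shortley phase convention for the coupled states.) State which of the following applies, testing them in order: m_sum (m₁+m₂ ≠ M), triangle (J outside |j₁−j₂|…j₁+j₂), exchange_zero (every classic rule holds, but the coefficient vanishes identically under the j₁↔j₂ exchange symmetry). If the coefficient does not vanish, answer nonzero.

m_sum

m-sum: m₁+m₂ = 2+0 = 2, M = -2  ✗ ⇒ coefficient is 0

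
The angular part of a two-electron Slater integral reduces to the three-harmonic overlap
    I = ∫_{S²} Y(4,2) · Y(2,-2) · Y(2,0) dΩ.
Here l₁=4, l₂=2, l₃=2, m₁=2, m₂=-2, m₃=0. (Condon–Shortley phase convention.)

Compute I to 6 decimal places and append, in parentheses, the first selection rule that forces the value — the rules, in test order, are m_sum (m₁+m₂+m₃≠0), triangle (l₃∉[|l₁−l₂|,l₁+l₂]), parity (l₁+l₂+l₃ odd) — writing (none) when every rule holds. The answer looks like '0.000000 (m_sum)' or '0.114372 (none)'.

0.156078 (none)

Checks pass: Σm=0; 8 even; l₃=2∈[2,6].
(2·4+1)(2·2+1)(2·2+1) = 225
Δ: 4! 4! 0! / 9! → 1/630
sum: t=2:+1/16 = 1/16
3j²(4 2 2; 0 0 0) = Δ·Π!·Σ² = 2/35  (sign +1)
sum: t=0:+1/96 = 1/96
3j²(4 2 2; 2 -2 0) = Δ·Π!·Σ² = 1/42  (sign +1)
combine: 4πI² = 225·2/35·1/42 = 15/49
take √, sign +1: I = 0.15607835
No selection rule forces the value: the integral is nonzero (none).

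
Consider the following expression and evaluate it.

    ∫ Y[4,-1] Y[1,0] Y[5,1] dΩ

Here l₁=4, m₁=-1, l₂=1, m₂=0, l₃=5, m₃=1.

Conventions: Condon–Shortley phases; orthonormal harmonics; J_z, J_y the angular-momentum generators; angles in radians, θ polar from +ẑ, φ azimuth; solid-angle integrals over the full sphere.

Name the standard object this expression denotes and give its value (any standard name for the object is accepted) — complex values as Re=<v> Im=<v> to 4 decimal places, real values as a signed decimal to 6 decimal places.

Gaunt coefficient, -0.240571

This is a Gaunt coefficient — the integral of a triple product of spherical harmonics over the sphere.
Checks pass: Σm=0; 10 even; l₃=5∈[3,5].
(2·4+1)(2·1+1)(2·5+1) = 297
Δ: 0! 8! 2! / 11! → 1/495
sum: t=0:+1/576 = 1/576
3j²(4 1 5; 0 0 0) = Δ·Π!·Σ² = 5/99  (sign -1)
sum: t=0:+1/720 = 1/720
3j²(4 1 5; -1 0 1) = Δ·Π!·Σ² = 8/165  (sign +1)
combine: 4πI² = 297·5/99·8/165 = 8/11
take √, sign -1: I = -0.24057125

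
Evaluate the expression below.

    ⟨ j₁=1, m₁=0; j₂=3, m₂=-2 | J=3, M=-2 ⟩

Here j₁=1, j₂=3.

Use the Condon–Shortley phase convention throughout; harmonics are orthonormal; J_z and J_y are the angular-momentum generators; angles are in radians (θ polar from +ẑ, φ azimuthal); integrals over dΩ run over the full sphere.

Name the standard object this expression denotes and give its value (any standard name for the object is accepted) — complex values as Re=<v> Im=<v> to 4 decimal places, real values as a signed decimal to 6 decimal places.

This is a Clebsch–Gordan (vector-coupling) coefficient.
√[7·1!1!5!/8! · 1!1!1!5!1!5!] = √(300)
  +(−1)^0/∏(0,1,1,1,0,4)! = 1/24  (running 1/24)
  +(−1)^1/∏(1,0,0,0,1,5)! = -1/120  (running 1/30)
⟨..|..⟩ = √(300)·(1/30) = +0.577350

Clebsch–Gordan coefficient, +√(1/3) ≈ +0.577350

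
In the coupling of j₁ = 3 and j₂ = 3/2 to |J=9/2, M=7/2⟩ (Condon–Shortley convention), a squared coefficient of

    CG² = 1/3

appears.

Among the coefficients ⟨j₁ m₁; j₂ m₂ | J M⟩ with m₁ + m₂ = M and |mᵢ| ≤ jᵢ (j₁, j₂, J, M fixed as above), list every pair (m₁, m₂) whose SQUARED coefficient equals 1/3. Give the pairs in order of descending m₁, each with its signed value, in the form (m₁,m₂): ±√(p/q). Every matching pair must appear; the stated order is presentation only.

(3,1/2): +√(1/3)

Admissible pairs with m₁+m₂ = M = 7/2: (2,3/2), (3,1/2)
  (m₁,m₂)=(3,1/2): CG² = 1/3, CG = +√(1/3)   ← matches the target
  (m₁,m₂)=(2,3/2): CG² = 2/3, CG = +√(2/3)
Pairs with CG² = 1/3: (3,1/2): +√(1/3)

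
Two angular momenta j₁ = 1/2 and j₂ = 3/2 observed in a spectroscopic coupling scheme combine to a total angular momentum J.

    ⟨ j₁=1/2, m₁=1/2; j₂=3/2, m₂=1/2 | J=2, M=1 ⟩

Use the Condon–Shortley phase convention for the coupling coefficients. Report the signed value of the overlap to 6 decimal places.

+√(3/4) = +0.866025

√[5·0!1!3!/5! · 1!0!2!1!3!1!] = √(3)
  +(−1)^0/∏(0,0,0,2,1,1)! = 1/2  (running 1/2)
⟨..|..⟩ = √(3)·(1/2) = +0.866025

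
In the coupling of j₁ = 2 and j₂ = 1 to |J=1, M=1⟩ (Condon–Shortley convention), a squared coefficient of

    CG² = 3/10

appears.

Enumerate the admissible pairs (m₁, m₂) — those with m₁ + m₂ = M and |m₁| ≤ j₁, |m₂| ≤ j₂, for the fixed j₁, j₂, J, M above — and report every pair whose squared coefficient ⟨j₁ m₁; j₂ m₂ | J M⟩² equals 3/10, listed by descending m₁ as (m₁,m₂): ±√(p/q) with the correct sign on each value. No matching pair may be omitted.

Admissible pairs with m₁+m₂ = M = 1: (0,1), (1,0), (2,-1)
  (m₁,m₂)=(2,-1): CG² = 3/5, CG = +√(3/5)
  (m₁,m₂)=(1,0): CG² = 3/10, CG = −√(3/10)   ← matches the target
  (m₁,m₂)=(0,1): CG² = 1/10, CG = +√(1/10)
Pairs with CG² = 3/10: (1,0): −√(3/10)

(1,0): −√(3/10)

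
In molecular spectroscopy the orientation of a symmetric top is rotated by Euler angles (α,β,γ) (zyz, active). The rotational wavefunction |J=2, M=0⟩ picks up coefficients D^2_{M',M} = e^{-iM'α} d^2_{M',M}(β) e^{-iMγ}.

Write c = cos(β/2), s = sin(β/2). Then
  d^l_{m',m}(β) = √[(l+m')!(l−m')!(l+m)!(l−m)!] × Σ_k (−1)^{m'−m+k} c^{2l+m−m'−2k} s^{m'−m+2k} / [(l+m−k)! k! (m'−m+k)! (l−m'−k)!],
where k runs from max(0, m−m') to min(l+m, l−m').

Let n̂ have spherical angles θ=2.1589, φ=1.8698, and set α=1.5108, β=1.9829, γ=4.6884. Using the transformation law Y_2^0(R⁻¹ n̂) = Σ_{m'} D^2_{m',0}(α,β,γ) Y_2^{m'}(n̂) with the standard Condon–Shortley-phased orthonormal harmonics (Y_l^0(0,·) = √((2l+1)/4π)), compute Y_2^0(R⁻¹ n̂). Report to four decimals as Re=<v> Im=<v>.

Re=0.5135 Im=0.0000

Need the full column D^2_{m',0} for m'=−2..2 at α=1.5108, β=1.9829, γ=4.6884.
cos(β/2)=0.547477, sin(β/2)=0.836821
d^2_{-2,0}: single k=2 term ⇒ +0.514129;  D = -0.510432+0.061544i
d^2_{-1,0}: k∈[1..2] ⇒ +0.336361 -0.785848 = -0.449487;  D = -0.026951-0.448679i
d^2_{0,0}: k∈[0..2] ⇒ +0.089839 -0.839569 +0.490377 = -0.259354;  D = -0.259354+0.000000i
d^2_{1,0}: k∈[0..1] ⇒ -0.336361 +0.785848 = +0.449487;  D = +0.026951-0.448679i
d^2_{2,0}: single k=0 term ⇒ +0.514129;  D = -0.510432-0.061544i
Y_2^{m'}(θ=2.1589,φ=1.8698) and Σ D·Y over m':
  (-0.5104+0.0615i)·(-0.2210+0.1505i)  (-0.0270-0.4487i)·(+0.1050+0.3408i)  (-0.2594+0.0000i)·(-0.0242+0.0000i)  (+0.0270-0.4487i)·(-0.1050+0.3408i)  (-0.5104-0.0615i)·(-0.2210-0.1505i)
Y_2^0(R⁻¹ n̂) = +0.513463+0.000000i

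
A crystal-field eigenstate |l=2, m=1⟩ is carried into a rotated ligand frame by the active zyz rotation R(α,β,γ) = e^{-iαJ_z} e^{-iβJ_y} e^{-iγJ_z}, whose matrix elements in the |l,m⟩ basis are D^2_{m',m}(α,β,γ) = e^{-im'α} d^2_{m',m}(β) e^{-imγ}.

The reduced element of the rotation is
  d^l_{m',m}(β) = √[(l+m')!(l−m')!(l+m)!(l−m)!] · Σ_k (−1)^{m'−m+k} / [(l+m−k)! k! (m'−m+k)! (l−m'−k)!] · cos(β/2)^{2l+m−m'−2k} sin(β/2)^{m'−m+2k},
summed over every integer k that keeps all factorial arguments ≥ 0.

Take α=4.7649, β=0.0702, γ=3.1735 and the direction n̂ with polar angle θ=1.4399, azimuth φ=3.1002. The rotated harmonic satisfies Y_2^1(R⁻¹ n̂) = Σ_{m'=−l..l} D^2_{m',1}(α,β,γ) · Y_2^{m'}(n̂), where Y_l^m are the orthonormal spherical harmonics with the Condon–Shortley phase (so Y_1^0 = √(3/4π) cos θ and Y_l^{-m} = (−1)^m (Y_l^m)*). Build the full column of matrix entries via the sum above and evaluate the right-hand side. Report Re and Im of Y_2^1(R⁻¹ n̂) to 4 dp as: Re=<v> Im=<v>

Need the full column D^2_{m',1} for m'=−2..2 at α=4.7649, β=0.0702, γ=3.1735.
cos(β/2)=0.999384, sin(β/2)=0.035093
d^2_{-2,1}: single k=3 term ⇒ +0.000086;  D = +0.000086+0.000006i
d^2_{-1,1}: k∈[2..3] ⇒ +0.003690 -0.000002 = +0.003688;  D = -0.000076+0.003688i
d^2_{0,1}: k∈[1..2] ⇒ +0.085801 -0.000106 = +0.085695;  D = -0.085651+0.002734i
d^2_{1,1}: k∈[0..1] ⇒ +0.997539 -0.003690 = +0.993849;  D = -0.083799-0.990309i
d^2_{2,1}: single k=0 term ⇒ -0.070056;  D = -0.069400+0.009563i
Y_2^{m'}(θ=1.4399,φ=3.1002) and Σ D·Y over m':
  (+0.0001+0.0000i)·(+0.3784+0.0314i)  (-0.0001+0.0037i)·(-0.0999-0.0041i)  (-0.0857+0.0027i)·(-0.2993+0.0000i)  (-0.0838-0.9903i)·(+0.0999-0.0041i)  (-0.0694+0.0096i)·(+0.3784-0.0314i)
Y_2^1(R⁻¹ n̂) = -0.012739-0.093956i

Re=-0.0127 Im=-0.0940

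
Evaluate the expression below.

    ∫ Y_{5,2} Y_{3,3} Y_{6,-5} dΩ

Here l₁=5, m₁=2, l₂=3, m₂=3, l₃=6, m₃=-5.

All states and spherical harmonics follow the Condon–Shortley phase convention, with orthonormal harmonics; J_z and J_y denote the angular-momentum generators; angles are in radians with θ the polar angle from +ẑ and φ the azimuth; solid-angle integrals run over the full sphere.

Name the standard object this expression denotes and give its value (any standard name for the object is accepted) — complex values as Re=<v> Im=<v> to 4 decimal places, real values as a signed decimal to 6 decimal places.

Gaunt coefficient, +0.169016

This is a Gaunt coefficient — the integral of a triple product of spherical harmonics over the sphere.
Checks pass: Σm=0; 14 even; l₃=6∈[2,8].
(2·5+1)(2·3+1)(2·6+1) = 1001
Δ: 2! 8! 4! / 15! → 1/675675
sum: t=0:+1/8640 t=1:−1/2304 t=2:+1/8640 = -7/34560
3j²(5 3 6; 0 0 0) = Δ·Π!·Σ² = 7/429  (sign -1)
sum: t=2:+1/241920 = 1/241920
3j²(5 3 6; 2 3 -5) = Δ·Π!·Σ² = 2/91  (sign -1)
combine: 4πI² = 1001·7/429·2/91 = 14/39
take √, sign +1: I = 0.16901560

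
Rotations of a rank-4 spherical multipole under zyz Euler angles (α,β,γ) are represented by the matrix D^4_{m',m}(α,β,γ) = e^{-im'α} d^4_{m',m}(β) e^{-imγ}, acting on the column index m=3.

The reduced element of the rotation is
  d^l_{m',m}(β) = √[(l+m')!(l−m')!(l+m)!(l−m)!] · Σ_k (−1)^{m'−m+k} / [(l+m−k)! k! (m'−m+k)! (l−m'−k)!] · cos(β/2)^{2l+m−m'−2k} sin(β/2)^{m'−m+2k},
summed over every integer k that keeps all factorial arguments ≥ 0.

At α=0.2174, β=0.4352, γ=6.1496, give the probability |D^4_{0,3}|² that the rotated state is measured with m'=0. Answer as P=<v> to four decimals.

P=0.0101

First d^4_{0,3}(β=0.4352), then the phase factors e^{-i(0)α} and e^{-i(3)γ}:
Half-angle: c=0.976418, s=0.215887. N=√(24·24·5040·1)=1703.830978
Admissible k: 3..4 (factorial args all ≥0)
  k=3: (−1)^0·1703.8310/(144)·0.9764^5·0.2159^3 = +0.105663
  k=4: (−1)^1·1703.8310/(144)·0.9764^3·0.2159^5 = -0.005165
d^4_{0,3}(0.4352) = +0.105663 -0.005165 = +0.100497
|D^4_{0,3}|² = |d^4_{0,3}(β)|² = (+0.100497)² = 0.010100 (the z-rotation phases have unit modulus)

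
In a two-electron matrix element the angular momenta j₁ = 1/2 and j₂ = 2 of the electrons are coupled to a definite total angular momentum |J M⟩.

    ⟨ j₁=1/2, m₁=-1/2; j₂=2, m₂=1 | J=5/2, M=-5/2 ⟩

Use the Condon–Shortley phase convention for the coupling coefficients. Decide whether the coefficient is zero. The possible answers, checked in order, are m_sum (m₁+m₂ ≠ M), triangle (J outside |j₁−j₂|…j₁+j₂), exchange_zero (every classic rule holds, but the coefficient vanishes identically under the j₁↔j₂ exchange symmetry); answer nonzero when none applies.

m_sum

m-sum: m₁+m₂ = -1/2+1 = 1/2, M = -5/2  ✗ ⇒ coefficient is 0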